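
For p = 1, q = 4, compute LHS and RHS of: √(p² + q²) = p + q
LHS = √(1² + 4²) = √(17) ≈ 4.123
RHS = 1 + 4 = 5

LHS ≠ RHS (they differ by about 0.8769), so the equation does not hold here.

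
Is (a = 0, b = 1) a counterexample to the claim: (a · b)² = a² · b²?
Substituting a = 0, b = 1:
LHS = (0 · 1)² = 0
RHS = 0² · 1² = 0

The sides agree, so this pair does not disprove the claim.

Answer: No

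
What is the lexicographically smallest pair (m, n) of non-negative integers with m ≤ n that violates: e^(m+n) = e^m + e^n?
Substituting (0, 0) into the claim:
LHS = e^(0+0) = 1
RHS = e^0 + e^0 = 2

Since LHS ≠ RHS, this pair disproves the claim, and no lexicographically smaller pair (m ≤ n, non-negative integers) does.

For instance (5, 7) is also a counterexample (LHS = e^12 ≈ 162754.8, RHS = e^5 + e^7 ≈ 1245), but it's lexicographically larger.

Answer: (m, n) = (0, 0)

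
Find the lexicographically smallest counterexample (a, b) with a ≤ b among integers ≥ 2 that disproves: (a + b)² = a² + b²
Substituting (2, 2) into the claim:
LHS = (2 + 2)² = 16
RHS = 2² + 2² = 8

Since LHS ≠ RHS, this pair disproves the claim, and no lexicographically smaller pair (a ≤ b, integers ≥ 2) does.

For instance (5, 5) is also a counterexample (LHS = 100, RHS = 50), but it's lexicographically larger.

Answer: (a, b) = (2, 2)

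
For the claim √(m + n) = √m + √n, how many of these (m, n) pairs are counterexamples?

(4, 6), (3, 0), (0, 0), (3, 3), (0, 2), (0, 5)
2

Testing each pair:
(4, 6): LHS = √(10) ≈ 3.162, RHS = 2 + √(6) ≈ 4.449 → counterexample
(3, 0): LHS = √(3) ≈ 1.732, RHS = √(3) ≈ 1.732 → satisfies claim
(0, 0): LHS = 0, RHS = 0 → satisfies claim
(3, 3): LHS = √(6) ≈ 2.449, RHS = 2·√(3) ≈ 3.464 → counterexample
(0, 2): LHS = √(2) ≈ 1.414, RHS = √(2) ≈ 1.414 → satisfies claim
(0, 5): LHS = √(5) ≈ 2.236, RHS = √(5) ≈ 2.236 → satisfies claim

That makes 2 counterexamples.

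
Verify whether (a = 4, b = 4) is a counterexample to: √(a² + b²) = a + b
Substituting a = 4, b = 4:
LHS = √(4² + 4²) = 4·√(2) ≈ 5.657
RHS = 4 + 4 = 8

Since LHS ≠ RHS, this pair disproves the claim.

Answer: Yes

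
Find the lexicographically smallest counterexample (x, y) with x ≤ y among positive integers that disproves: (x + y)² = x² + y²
(x, y) = (1, 1)

Substituting (1, 1) into the claim:
LHS = (1 + 1)² = 4
RHS = 1² + 1² = 2

Since LHS ≠ RHS, this pair disproves the claim, and no lexicographically smaller pair (x ≤ y, positive integers) does.

For instance (2, 3) is also a counterexample (LHS = 25, RHS = 13), but it's lexicographically larger.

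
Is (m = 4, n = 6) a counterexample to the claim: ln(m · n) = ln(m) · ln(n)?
Substituting m = 4, n = 6:
LHS = ln(4 · 6) = ln(24) ≈ 3.178
RHS = ln(4) · ln(6) ≈ 2.484

Since LHS ≠ RHS, this pair disproves the claim.

Answer: Yes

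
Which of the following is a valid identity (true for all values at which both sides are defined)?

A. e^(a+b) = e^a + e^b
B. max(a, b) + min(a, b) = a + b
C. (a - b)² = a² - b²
B

A: fails at (4, 4) — LHS = e^8 ≈ 2981, RHS = 2·e^4 ≈ 109.2.
B: holds — e.g. at (2, 3), both sides equal 5.
C: fails at (4, 6) — LHS = 4, RHS = -20.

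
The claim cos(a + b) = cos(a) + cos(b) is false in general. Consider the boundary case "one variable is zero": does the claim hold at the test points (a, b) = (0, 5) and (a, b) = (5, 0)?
At (0, 5): LHS = cos(5) ≈ 0.2837 ≠ RHS = cos(5) + 1 ≈ 1.284
At (5, 0): LHS = cos(5) ≈ 0.2837 ≠ RHS = cos(5) + 1 ≈ 1.284

Answer: No, fails at both test points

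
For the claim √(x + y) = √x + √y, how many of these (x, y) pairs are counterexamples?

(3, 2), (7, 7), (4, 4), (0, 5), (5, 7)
4

Testing each pair:
(3, 2): LHS = √(5) ≈ 2.236, RHS = √(2) + √(3) ≈ 3.146 → counterexample
(7, 7): LHS = √(14) ≈ 3.742, RHS = 2·√(7) ≈ 5.292 → counterexample
(4, 4): LHS = 2·√(2) ≈ 2.828, RHS = 4 → counterexample
(0, 5): LHS = √(5) ≈ 2.236, RHS = √(5) ≈ 2.236 → satisfies claim
(5, 7): LHS = 2·√(3) ≈ 3.464, RHS = √(5) + √(7) ≈ 4.882 → counterexample

That makes 4 counterexamples.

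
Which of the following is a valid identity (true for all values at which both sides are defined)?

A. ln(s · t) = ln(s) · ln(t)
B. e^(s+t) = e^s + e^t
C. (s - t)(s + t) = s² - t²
C

A: fails at (1, 2) — LHS = ln(2) ≈ 0.6931, RHS = 0.
B: fails at (3, 7) — LHS = e^10 ≈ 22026.5, RHS = e^3 + e^7 ≈ 1117.
C: holds — e.g. at (1, 4), both sides equal -15.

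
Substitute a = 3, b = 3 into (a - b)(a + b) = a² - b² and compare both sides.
LHS = (3 - 3)(3 + 3) = 0
RHS = 3² - 3² = 0

LHS = RHS: the two sides agree.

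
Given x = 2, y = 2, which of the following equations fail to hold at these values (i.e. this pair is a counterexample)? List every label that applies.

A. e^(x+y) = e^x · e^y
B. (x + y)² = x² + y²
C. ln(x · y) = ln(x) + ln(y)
B

Evaluating each claim at the given values:
A. LHS = e^4 ≈ 54.6, RHS = e^4 ≈ 54.6 → holds here (LHS = RHS)
B. LHS = 16, RHS = 8 → fails here (LHS ≠ RHS)
C. LHS = ln(4) ≈ 1.386, RHS = 2·ln(2) ≈ 1.386 → holds here (LHS = RHS)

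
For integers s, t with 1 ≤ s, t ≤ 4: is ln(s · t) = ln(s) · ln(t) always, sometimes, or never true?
Sometimes true

It holds at (s, t) = (1, 1) (both sides equal 0), but fails at (s, t) = (3, 1) (LHS = ln(3) ≈ 1.099, RHS = 0).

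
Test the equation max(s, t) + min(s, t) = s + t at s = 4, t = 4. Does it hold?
Holds

Substituting s = 4, t = 4:

LHS = max(4, 4) + min(4, 4) = 8
RHS = 4 + 4 = 8

LHS = RHS, so the equation holds at this point.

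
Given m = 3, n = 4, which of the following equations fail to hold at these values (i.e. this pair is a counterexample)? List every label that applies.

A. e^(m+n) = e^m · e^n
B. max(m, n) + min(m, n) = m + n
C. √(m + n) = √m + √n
C

Evaluating each claim at the given values:
A. LHS = e^7 ≈ 1097, RHS = e^7 ≈ 1097 → holds here (LHS = RHS)
B. LHS = 7, RHS = 7 → holds here (LHS = RHS)
C. LHS = √(7) ≈ 2.646, RHS = √(3) + 2 ≈ 3.732 → fails here (LHS ≠ RHS)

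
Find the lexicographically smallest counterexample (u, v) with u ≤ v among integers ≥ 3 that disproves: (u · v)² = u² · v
Substituting (3, 3) into the claim:
LHS = (3 · 3)² = 81
RHS = 3² · 3 = 27

Since LHS ≠ RHS, this pair disproves the claim, and no lexicographically smaller pair (u ≤ v, integers ≥ 3) does.

For instance (9, 9) is also a counterexample (LHS = 6561, RHS = 729), but it's lexicographically larger.

Answer: (u, v) = (3, 3)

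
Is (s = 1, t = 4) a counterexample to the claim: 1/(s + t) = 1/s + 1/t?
Substituting s = 1, t = 4:
LHS = 1/(1 + 4) = 1/5
RHS = 1/1 + 1/4 = 5/4

Since LHS ≠ RHS, this pair disproves the claim.

Answer: Yes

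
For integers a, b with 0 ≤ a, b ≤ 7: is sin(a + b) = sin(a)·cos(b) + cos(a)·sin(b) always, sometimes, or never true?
The identity holds for every pair in the range. For instance at (a, b) = (6, 0): both sides equal sin(6) ≈ -0.2794.

Answer: Always true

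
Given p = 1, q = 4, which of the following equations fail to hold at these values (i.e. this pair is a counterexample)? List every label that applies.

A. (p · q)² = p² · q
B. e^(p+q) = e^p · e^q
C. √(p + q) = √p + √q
Evaluating each claim at the given values:
A. LHS = 16, RHS = 4 → fails here (LHS ≠ RHS)
B. LHS = e^5 ≈ 148.4, RHS = e^5 ≈ 148.4 → holds here (LHS = RHS)
C. LHS = √(5) ≈ 2.236, RHS = 3 → fails here (LHS ≠ RHS)

Answer: A, C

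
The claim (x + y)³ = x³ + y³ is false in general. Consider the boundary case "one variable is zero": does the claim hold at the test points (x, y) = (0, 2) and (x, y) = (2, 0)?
At (0, 2): LHS = 8, RHS = 8 → equal
At (2, 0): LHS = 8, RHS = 8 → equal

So the claim does hold at both of these boundary points, even though it is not an identity.

Answer: Yes, holds at both test points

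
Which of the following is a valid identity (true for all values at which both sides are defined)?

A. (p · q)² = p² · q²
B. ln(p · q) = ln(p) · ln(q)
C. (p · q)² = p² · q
A

A: holds — e.g. at (5, 8), both sides equal 1600.
B: fails at (2, 4) — LHS = ln(8) ≈ 2.079, RHS = ln(2)·ln(4) ≈ 0.9609.
C: fails at (1, 5) — LHS = 25, RHS = 5.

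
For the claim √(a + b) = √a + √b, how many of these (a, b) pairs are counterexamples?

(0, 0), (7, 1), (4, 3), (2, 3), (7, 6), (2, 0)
4

Testing each pair:
(0, 0): LHS = 0, RHS = 0 → satisfies claim
(7, 1): LHS = 2·√(2) ≈ 2.828, RHS = 1 + √(7) ≈ 3.646 → counterexample
(4, 3): LHS = √(7) ≈ 2.646, RHS = √(3) + 2 ≈ 3.732 → counterexample
(2, 3): LHS = √(5) ≈ 2.236, RHS = √(2) + √(3) ≈ 3.146 → counterexample
(7, 6): LHS = √(13) ≈ 3.606, RHS = √(6) + √(7) ≈ 5.095 → counterexample
(2, 0): LHS = √(2) ≈ 1.414, RHS = √(2) ≈ 1.414 → satisfies claim

That makes 4 counterexamples.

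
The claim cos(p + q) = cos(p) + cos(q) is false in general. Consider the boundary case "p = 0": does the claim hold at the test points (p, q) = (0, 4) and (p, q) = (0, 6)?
No, fails at both test points

At (0, 4): LHS = cos(4) ≈ -0.6536 ≠ RHS = cos(4) + 1 ≈ 0.3464
At (0, 6): LHS = cos(6) ≈ 0.9602 ≠ RHS = cos(6) + 1 ≈ 1.96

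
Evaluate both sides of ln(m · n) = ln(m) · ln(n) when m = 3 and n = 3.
LHS = ln(3 · 3) = ln(9) ≈ 2.197
RHS = ln(3) · ln(3) = ln(3)² ≈ 1.207

LHS ≠ RHS (they differ by about 0.9903), so the equation does not hold here.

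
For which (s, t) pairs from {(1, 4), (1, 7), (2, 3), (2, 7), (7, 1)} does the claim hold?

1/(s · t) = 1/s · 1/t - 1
None

Testing each pair:
(1, 4): LHS = 1/4, RHS = -3/4 → fails
(1, 7): LHS = 1/7, RHS = -6/7 → fails
(2, 3): LHS = 1/6, RHS = -5/6 → fails
(2, 7): LHS = 1/14, RHS = -13/14 → fails
(7, 1): LHS = 1/7, RHS = -6/7 → fails

No pair satisfies the claim.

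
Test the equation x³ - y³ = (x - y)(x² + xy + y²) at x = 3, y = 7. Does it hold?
Holds

Substituting x = 3, y = 7:

LHS = 3³ - 7³ = -316
RHS = (3 - 7)(3² + 3·7 + 7²) = -316

LHS = RHS, so the equation holds at this point.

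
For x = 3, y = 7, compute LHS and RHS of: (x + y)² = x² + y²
LHS = (3 + 7)² = 100
RHS = 3² + 7² = 58

LHS ≠ RHS, so the equation does not hold here.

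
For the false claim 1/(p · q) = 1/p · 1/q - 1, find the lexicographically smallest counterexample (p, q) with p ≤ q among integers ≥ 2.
Substituting (2, 2) into the claim:
LHS = 1/(2 · 2) = 1/4
RHS = 1/2 · 1/2 - 1 = -3/4

Since LHS ≠ RHS, this pair disproves the claim, and no lexicographically smaller pair (p ≤ q, integers ≥ 2) does.

For instance (2, 4) is also a counterexample (LHS = 1/8, RHS = -7/8), but it's lexicographically larger.

Answer: (p, q) = (2, 2)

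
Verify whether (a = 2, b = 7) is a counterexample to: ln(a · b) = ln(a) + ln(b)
Substituting a = 2, b = 7:
LHS = ln(2 · 7) = ln(14) ≈ 2.639
RHS = ln(2) + ln(7) ≈ 2.639

The sides agree, so this pair does not disprove the claim.

Answer: No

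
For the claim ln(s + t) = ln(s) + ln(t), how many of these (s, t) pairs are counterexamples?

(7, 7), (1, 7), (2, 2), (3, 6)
3

Testing each pair:
(7, 7): LHS = ln(14) ≈ 2.639, RHS = 2·ln(7) ≈ 3.892 → counterexample
(1, 7): LHS = ln(8) ≈ 2.079, RHS = ln(7) ≈ 1.946 → counterexample
(2, 2): LHS = ln(4) ≈ 1.386, RHS = 2·ln(2) ≈ 1.386 → satisfies claim
(3, 6): LHS = ln(9) ≈ 2.197, RHS = ln(3) + ln(6) ≈ 2.89 → counterexample

That makes 3 counterexamples.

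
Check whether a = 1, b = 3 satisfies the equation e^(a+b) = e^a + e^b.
Fails

Substituting a = 1, b = 3:

LHS = e^(1+3) = e^4 ≈ 54.6
RHS = e^1 + e^3 = e + e^3 ≈ 22.8

LHS ≠ RHS, so the equation does not hold at this point.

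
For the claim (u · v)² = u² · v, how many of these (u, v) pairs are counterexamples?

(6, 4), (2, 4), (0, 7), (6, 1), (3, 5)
3

Testing each pair:
(6, 4): LHS = 576, RHS = 144 → counterexample
(2, 4): LHS = 64, RHS = 16 → counterexample
(0, 7): LHS = 0, RHS = 0 → satisfies claim
(6, 1): LHS = 36, RHS = 36 → satisfies claim
(3, 5): LHS = 225, RHS = 45 → counterexample

That makes 3 counterexamples.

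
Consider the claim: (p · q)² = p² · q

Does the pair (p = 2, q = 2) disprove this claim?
Substituting p = 2, q = 2:
LHS = (2 · 2)² = 16
RHS = 2² · 2 = 8

Since LHS ≠ RHS, this pair disproves the claim.

Answer: Yes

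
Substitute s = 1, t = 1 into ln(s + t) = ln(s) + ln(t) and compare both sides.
LHS = ln(1 + 1) = ln(2) ≈ 0.6931
RHS = ln(1) + ln(1) = 0

LHS ≠ RHS (they differ by about 0.6931), so the equation does not hold here.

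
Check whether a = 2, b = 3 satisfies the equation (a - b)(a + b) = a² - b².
Substituting a = 2, b = 3:

LHS = (2 - 3)(2 + 3) = -5
RHS = 2² - 3² = -5

LHS = RHS, so the equation holds at this point.

Answer: Holds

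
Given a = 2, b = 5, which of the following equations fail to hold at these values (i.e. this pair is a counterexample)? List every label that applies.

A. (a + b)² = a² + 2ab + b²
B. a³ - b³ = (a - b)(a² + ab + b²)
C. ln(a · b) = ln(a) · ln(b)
Evaluating each claim at the given values:
A. LHS = 49, RHS = 49 → holds here (LHS = RHS)
B. LHS = -117, RHS = -117 → holds here (LHS = RHS)
C. LHS = ln(10) ≈ 2.303, RHS = ln(2)·ln(5) ≈ 1.116 → fails here (LHS ≠ RHS)

Answer: C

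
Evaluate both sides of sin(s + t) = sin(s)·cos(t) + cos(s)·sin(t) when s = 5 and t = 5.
LHS = sin(5 + 5) = sin(10) ≈ -0.544
RHS = sin(5)·cos(5) + cos(5)·sin(5) = 2·sin(5)·cos(5) ≈ -0.544

LHS = RHS: the two sides agree.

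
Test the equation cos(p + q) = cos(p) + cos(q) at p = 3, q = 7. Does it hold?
Substituting p = 3, q = 7:

LHS = cos(3 + 7) = cos(10) ≈ -0.8391
RHS = cos(3) + cos(7) ≈ -0.2361

LHS ≠ RHS, so the equation does not hold at this point.

Answer: Fails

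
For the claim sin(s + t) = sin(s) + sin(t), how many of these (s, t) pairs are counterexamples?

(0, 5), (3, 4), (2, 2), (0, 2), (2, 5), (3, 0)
3

Testing each pair:
(0, 5): LHS = sin(5) ≈ -0.9589, RHS = sin(5) ≈ -0.9589 → satisfies claim
(3, 4): LHS = sin(7) ≈ 0.657, RHS = sin(4) + sin(3) ≈ -0.6157 → counterexample
(2, 2): LHS = sin(4) ≈ -0.7568, RHS = 2·sin(2) ≈ 1.819 → counterexample
(0, 2): LHS = sin(2) ≈ 0.9093, RHS = sin(2) ≈ 0.9093 → satisfies claim
(2, 5): LHS = sin(7) ≈ 0.657, RHS = sin(5) + sin(2) ≈ -0.04963 → counterexample
(3, 0): LHS = sin(3) ≈ 0.1411, RHS = sin(3) ≈ 0.1411 → satisfies claim

That makes 3 counterexamples.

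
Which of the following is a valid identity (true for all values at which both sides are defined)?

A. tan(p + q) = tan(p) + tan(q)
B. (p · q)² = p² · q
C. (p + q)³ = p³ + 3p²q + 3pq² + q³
C

A: fails at (3, 3) — LHS = tan(6) ≈ -0.291, RHS = 2·tan(3) ≈ -0.2851.
B: fails at (3, 5) — LHS = 225, RHS = 45.
C: holds — e.g. at (2, 3), both sides equal 125.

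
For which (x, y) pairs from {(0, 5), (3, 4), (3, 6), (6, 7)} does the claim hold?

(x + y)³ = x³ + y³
(0, 5)

Testing each pair:
(0, 5): LHS = 125, RHS = 125 → holds
(3, 4): LHS = 343, RHS = 91 → fails
(3, 6): LHS = 729, RHS = 243 → fails
(6, 7): LHS = 2197, RHS = 559 → fails

1 of 4 pairs satisfies the claim.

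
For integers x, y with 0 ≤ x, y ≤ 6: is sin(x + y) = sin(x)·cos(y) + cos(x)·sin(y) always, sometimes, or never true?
Always true

The identity holds for every pair in the range. For instance at (x, y) = (3, 6): both sides equal sin(9) ≈ 0.4121.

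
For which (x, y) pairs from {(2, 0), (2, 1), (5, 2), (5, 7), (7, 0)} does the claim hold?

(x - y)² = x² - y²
Testing each pair:
(2, 0): LHS = 4, RHS = 4 → holds
(2, 1): LHS = 1, RHS = 3 → fails
(5, 2): LHS = 9, RHS = 21 → fails
(5, 7): LHS = 4, RHS = -24 → fails
(7, 0): LHS = 49, RHS = 49 → holds

2 of 5 pairs satisfy the claim.

Answer: (2, 0), (7, 0)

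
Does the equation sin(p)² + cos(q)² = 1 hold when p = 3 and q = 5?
Fails

Substituting p = 3, q = 5:

LHS = sin(3)² + cos(5)² ≈ 0.1004
RHS = 1

LHS ≠ RHS, so the equation does not hold at this point.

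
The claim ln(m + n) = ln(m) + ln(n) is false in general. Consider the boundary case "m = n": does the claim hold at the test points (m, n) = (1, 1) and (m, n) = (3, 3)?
At (1, 1): LHS = ln(2) ≈ 0.6931 ≠ RHS = 0
At (3, 3): LHS = ln(6) ≈ 1.792 ≠ RHS = 2·ln(3) ≈ 2.197

Answer: No, fails at both test points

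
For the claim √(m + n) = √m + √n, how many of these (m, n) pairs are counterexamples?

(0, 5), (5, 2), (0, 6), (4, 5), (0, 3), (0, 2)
Testing each pair:
(0, 5): LHS = √(5) ≈ 2.236, RHS = √(5) ≈ 2.236 → satisfies claim
(5, 2): LHS = √(7) ≈ 2.646, RHS = √(2) + √(5) ≈ 3.65 → counterexample
(0, 6): LHS = √(6) ≈ 2.449, RHS = √(6) ≈ 2.449 → satisfies claim
(4, 5): LHS = 3, RHS = 2 + √(5) ≈ 4.236 → counterexample
(0, 3): LHS = √(3) ≈ 1.732, RHS = √(3) ≈ 1.732 → satisfies claim
(0, 2): LHS = √(2) ≈ 1.414, RHS = √(2) ≈ 1.414 → satisfies claim

That makes 2 counterexamples.

Answer: 2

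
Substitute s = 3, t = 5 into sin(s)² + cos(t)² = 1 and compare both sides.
LHS = sin(3)² + cos(5)² ≈ 0.1004
RHS = 1

LHS ≠ RHS (they differ by about 0.8996), so the equation does not hold here.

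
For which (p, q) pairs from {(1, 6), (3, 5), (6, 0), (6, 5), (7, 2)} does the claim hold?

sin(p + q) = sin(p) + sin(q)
Testing each pair:
(1, 6): LHS = sin(7) ≈ 0.657, RHS = sin(6) + sin(1) ≈ 0.5621 → fails
(3, 5): LHS = sin(8) ≈ 0.9894, RHS = sin(5) + sin(3) ≈ -0.8178 → fails
(6, 0): LHS = sin(6) ≈ -0.2794, RHS = sin(6) ≈ -0.2794 → holds
(6, 5): LHS = sin(11) ≈ -1, RHS = sin(5) + sin(6) ≈ -1.238 → fails
(7, 2): LHS = sin(9) ≈ 0.4121, RHS = sin(7) + sin(2) ≈ 1.566 → fails

1 of 5 pairs satisfies the claim.

Answer: (6, 0)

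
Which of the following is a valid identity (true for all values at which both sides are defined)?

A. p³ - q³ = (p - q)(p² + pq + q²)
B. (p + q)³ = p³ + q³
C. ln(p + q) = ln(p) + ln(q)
A: holds — e.g. at (2, 2), both sides equal 0.
B: fails at (2, 7) — LHS = 729, RHS = 351.
C: fails at (4, 6) — LHS = ln(10) ≈ 2.303, RHS = ln(4) + ln(6) ≈ 3.178.

Answer: A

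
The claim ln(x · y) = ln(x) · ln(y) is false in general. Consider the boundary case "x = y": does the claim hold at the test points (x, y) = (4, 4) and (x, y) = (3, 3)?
At (4, 4): LHS = ln(16) ≈ 2.773 ≠ RHS = ln(4)² ≈ 1.922
At (3, 3): LHS = ln(9) ≈ 2.197 ≠ RHS = ln(3)² ≈ 1.207

Answer: No, fails at both test points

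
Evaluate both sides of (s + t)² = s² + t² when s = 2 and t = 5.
LHS = (2 + 5)² = 49
RHS = 2² + 5² = 29

LHS ≠ RHS, so the equation does not hold here.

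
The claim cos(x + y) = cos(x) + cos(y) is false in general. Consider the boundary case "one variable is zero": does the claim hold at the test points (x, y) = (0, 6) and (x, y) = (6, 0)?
At (0, 6): LHS = cos(6) ≈ 0.9602 ≠ RHS = cos(6) + 1 ≈ 1.96
At (6, 0): LHS = cos(6) ≈ 0.9602 ≠ RHS = cos(6) + 1 ≈ 1.96

Answer: No, fails at both test points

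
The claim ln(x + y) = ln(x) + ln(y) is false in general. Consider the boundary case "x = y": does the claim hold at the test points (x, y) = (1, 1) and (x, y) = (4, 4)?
No, fails at both test points

At (1, 1): LHS = ln(2) ≈ 0.6931 ≠ RHS = 0
At (4, 4): LHS = ln(8) ≈ 2.079 ≠ RHS = 2·ln(4) ≈ 2.773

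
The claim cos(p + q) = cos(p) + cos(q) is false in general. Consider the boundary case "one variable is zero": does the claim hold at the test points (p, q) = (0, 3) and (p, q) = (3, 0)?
No, fails at both test points

At (0, 3): LHS = cos(3) ≈ -0.99 ≠ RHS = cos(3) + 1 ≈ 0.01001
At (3, 0): LHS = cos(3) ≈ -0.99 ≠ RHS = cos(3) + 1 ≈ 0.01001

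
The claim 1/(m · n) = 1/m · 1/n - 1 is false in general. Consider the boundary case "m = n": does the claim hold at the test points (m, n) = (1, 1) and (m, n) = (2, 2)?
At (1, 1): LHS = 1 ≠ RHS = 0
At (2, 2): LHS = 1/4 ≠ RHS = -3/4

Answer: No, fails at both test points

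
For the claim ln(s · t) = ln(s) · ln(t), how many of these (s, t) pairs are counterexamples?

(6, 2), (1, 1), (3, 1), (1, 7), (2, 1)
Testing each pair:
(6, 2): LHS = ln(12) ≈ 2.485, RHS = ln(2)·ln(6) ≈ 1.242 → counterexample
(1, 1): LHS = 0, RHS = 0 → satisfies claim
(3, 1): LHS = ln(3) ≈ 1.099, RHS = 0 → counterexample
(1, 7): LHS = ln(7) ≈ 1.946, RHS = 0 → counterexample
(2, 1): LHS = ln(2) ≈ 0.6931, RHS = 0 → counterexample

That makes 4 counterexamples.

Answer: 4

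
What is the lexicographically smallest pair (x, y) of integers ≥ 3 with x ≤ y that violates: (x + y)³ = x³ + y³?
(x, y) = (3, 3)

Substituting (3, 3) into the claim:
LHS = (3 + 3)³ = 216
RHS = 3³ + 3³ = 54

Since LHS ≠ RHS, this pair disproves the claim, and no lexicographically smaller pair (x ≤ y, integers ≥ 3) does.

For instance (4, 6) is also a counterexample (LHS = 1000, RHS = 280), but it's lexicographically larger.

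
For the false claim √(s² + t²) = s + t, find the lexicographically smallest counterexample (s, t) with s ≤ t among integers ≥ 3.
Substituting (3, 3) into the claim:
LHS = √(3² + 3²) = 3·√(2) ≈ 4.243
RHS = 3 + 3 = 6

Since LHS ≠ RHS, this pair disproves the claim, and no lexicographically smaller pair (s ≤ t, integers ≥ 3) does.

For instance (4, 9) is also a counterexample (LHS = √(97) ≈ 9.849, RHS = 13), but it's lexicographically larger.

Answer: (s, t) = (3, 3)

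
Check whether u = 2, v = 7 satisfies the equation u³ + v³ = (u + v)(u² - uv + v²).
Holds

Substituting u = 2, v = 7:

LHS = 2³ + 7³ = 351
RHS = (2 + 7)(2² - 2·7 + 7²) = 351

LHS = RHS, so the equation holds at this point.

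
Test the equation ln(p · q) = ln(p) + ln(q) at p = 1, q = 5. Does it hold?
Holds

Substituting p = 1, q = 5:

LHS = ln(1 · 5) = ln(5) ≈ 1.609
RHS = ln(1) + ln(5) = ln(5) ≈ 1.609

LHS = RHS, so the equation holds at this point.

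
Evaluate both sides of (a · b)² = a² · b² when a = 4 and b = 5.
LHS = (4 · 5)² = 400
RHS = 4² · 5² = 400

LHS = RHS: the two sides agree.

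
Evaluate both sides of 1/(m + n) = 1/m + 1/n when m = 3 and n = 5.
LHS = 1/(3 + 5) = 1/8
RHS = 1/3 + 1/5 = 8/15

LHS ≠ RHS, so the equation does not hold here.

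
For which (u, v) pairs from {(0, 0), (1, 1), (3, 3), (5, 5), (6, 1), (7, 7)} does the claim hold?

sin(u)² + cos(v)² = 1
(0, 0), (1, 1), (3, 3), (5, 5), (7, 7)

Testing each pair:
(0, 0): LHS = 1, RHS = 1 → holds
(1, 1): LHS = cos(1)² + sin(1)² = 1, RHS = 1 → holds
(3, 3): LHS = sin(3)² + cos(3)² = 1, RHS = 1 → holds
(5, 5): LHS = cos(5)² + sin(5)² = 1, RHS = 1 → holds
(6, 1): LHS = sin(6)² + cos(1)² ≈ 0.37, RHS = 1 → fails
(7, 7): LHS = sin(7)² + cos(7)² = 1, RHS = 1 → holds

5 of 6 pairs satisfy the claim.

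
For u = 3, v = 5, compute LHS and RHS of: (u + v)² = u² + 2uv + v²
LHS = (3 + 5)² = 64
RHS = 3² + 2·3·5 + 5² = 64

LHS = RHS: the two sides agree.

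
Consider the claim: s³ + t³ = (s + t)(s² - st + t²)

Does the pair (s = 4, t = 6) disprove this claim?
No

Substituting s = 4, t = 6:
LHS = 4³ + 6³ = 280
RHS = (4 + 6)(4² - 4·6 + 6²) = 280

The sides agree, so this pair does not disprove the claim.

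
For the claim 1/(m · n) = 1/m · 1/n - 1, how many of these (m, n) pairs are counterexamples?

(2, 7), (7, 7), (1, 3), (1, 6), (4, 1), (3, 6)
Testing each pair:
(2, 7): LHS = 1/14, RHS = -13/14 → counterexample
(7, 7): LHS = 1/49, RHS = -48/49 → counterexample
(1, 3): LHS = 1/3, RHS = -2/3 → counterexample
(1, 6): LHS = 1/6, RHS = -5/6 → counterexample
(4, 1): LHS = 1/4, RHS = -3/4 → counterexample
(3, 6): LHS = 1/18, RHS = -17/18 → counterexample

That makes 6 counterexamples.

Answer: 6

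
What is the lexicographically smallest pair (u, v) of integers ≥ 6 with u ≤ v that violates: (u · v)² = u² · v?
(u, v) = (6, 6)

Substituting (6, 6) into the claim:
LHS = (6 · 6)² = 1296
RHS = 6² · 6 = 216

Since LHS ≠ RHS, this pair disproves the claim, and no lexicographically smaller pair (u ≤ v, integers ≥ 6) does.

For instance (7, 11) is also a counterexample (LHS = 5929, RHS = 539), but it's lexicographically larger.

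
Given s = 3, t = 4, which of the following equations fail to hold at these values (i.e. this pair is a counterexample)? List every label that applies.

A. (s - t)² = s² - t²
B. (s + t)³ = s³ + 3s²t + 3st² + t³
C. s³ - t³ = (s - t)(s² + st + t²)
Evaluating each claim at the given values:
A. LHS = 1, RHS = -7 → fails here (LHS ≠ RHS)
B. LHS = 343, RHS = 343 → holds here (LHS = RHS)
C. LHS = -37, RHS = -37 → holds here (LHS = RHS)

Answer: A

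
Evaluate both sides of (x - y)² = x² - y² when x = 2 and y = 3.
LHS = (2 - 3)² = 1
RHS = 2² - 3² = -5

LHS ≠ RHS, so the equation does not hold here.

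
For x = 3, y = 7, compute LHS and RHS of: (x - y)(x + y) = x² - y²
LHS = (3 - 7)(3 + 7) = -40
RHS = 3² - 7² = -40

LHS = RHS: the two sides agree.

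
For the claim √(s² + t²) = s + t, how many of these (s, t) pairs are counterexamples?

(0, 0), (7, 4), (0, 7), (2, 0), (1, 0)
1

Testing each pair:
(0, 0): LHS = 0, RHS = 0 → satisfies claim
(7, 4): LHS = √(65) ≈ 8.062, RHS = 11 → counterexample
(0, 7): LHS = 7, RHS = 7 → satisfies claim
(2, 0): LHS = 2, RHS = 2 → satisfies claim
(1, 0): LHS = 1, RHS = 1 → satisfies claim

That makes 1 counterexample.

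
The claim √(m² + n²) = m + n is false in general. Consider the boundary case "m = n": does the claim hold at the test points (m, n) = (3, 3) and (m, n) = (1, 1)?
At (3, 3): LHS = 3·√(2) ≈ 4.243 ≠ RHS = 6
At (1, 1): LHS = √(2) ≈ 1.414 ≠ RHS = 2

Answer: No, fails at both test points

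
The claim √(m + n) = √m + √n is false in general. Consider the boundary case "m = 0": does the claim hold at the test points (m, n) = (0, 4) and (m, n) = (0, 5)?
At (0, 4): LHS = 2, RHS = 2 → equal
At (0, 5): LHS = √(5) ≈ 2.236, RHS = √(5) ≈ 2.236 → equal

So the claim does hold at both of these boundary points, even though it is not an identity.

Answer: Yes, holds at both test points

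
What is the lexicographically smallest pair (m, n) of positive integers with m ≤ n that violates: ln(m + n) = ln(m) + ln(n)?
Substituting (1, 1) into the claim:
LHS = ln(1 + 1) = ln(2) ≈ 0.6931
RHS = ln(1) + ln(1) = 0

Since LHS ≠ RHS, this pair disproves the claim, and no lexicographically smaller pair (m ≤ n, positive integers) does.

For instance (1, 5) is also a counterexample (LHS = ln(6) ≈ 1.792, RHS = ln(5) ≈ 1.609), but it's lexicographically larger.

Answer: (m, n) = (1, 1)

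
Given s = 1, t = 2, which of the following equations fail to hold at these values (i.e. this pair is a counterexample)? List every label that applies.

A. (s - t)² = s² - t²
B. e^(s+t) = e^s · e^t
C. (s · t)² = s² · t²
Evaluating each claim at the given values:
A. LHS = 1, RHS = -3 → fails here (LHS ≠ RHS)
B. LHS = e^3 ≈ 20.09, RHS = e^3 ≈ 20.09 → holds here (LHS = RHS)
C. LHS = 4, RHS = 4 → holds here (LHS = RHS)

Answer: A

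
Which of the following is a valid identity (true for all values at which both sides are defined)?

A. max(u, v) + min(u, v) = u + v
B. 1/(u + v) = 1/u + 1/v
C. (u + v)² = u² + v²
A: holds — e.g. at (3, 4), both sides equal 7.
B: fails at (1, 5) — LHS = 1/6, RHS = 6/5.
C: fails at (2, 7) — LHS = 81, RHS = 53.

Answer: A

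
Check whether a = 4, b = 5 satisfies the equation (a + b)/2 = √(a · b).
Fails

Substituting a = 4, b = 5:

LHS = (4 + 5)/2 = 9/2
RHS = √(4 · 5) = 2·√(5) ≈ 4.472

LHS ≠ RHS, so the equation does not hold at this point.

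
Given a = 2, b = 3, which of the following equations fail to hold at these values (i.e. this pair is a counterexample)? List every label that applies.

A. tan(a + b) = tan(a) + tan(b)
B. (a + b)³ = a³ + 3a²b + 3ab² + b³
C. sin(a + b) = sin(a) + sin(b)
A, C

Evaluating each claim at the given values:
A. LHS = tan(5) ≈ -3.381, RHS = tan(2) + tan(3) ≈ -2.328 → fails here (LHS ≠ RHS)
B. LHS = 125, RHS = 125 → holds here (LHS = RHS)
C. LHS = sin(5) ≈ -0.9589, RHS = sin(3) + sin(2) ≈ 1.05 → fails here (LHS ≠ RHS)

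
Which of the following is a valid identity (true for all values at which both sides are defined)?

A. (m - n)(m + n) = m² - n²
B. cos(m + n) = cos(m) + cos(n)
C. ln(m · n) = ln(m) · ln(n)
A

A: holds — e.g. at (1, 1), both sides equal 0.
B: fails at (5, 8) — LHS = cos(13) ≈ 0.9074, RHS = cos(8) + cos(5) ≈ 0.1382.
C: fails at (2, 3) — LHS = ln(6) ≈ 1.792, RHS = ln(2)·ln(3) ≈ 0.7615.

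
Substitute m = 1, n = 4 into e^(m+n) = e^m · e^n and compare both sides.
LHS = e^(1+4) = e^5 ≈ 148.4
RHS = e^1 · e^4 = e^5 ≈ 148.4

LHS = RHS: the two sides agree.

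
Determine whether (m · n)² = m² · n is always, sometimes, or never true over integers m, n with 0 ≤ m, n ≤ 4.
It holds at (m, n) = (4, 0) (both sides equal 0), but fails at (m, n) = (4, 3) (LHS = 144, RHS = 48).

Answer: Sometimes true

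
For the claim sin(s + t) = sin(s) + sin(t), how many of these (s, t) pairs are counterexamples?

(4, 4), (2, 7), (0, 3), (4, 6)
Testing each pair:
(4, 4): LHS = sin(8) ≈ 0.9894, RHS = 2·sin(4) ≈ -1.514 → counterexample
(2, 7): LHS = sin(9) ≈ 0.4121, RHS = sin(7) + sin(2) ≈ 1.566 → counterexample
(0, 3): LHS = sin(3) ≈ 0.1411, RHS = sin(3) ≈ 0.1411 → satisfies claim
(4, 6): LHS = sin(10) ≈ -0.544, RHS = sin(4) + sin(6) ≈ -1.036 → counterexample

That makes 3 counterexamples.

Answer: 3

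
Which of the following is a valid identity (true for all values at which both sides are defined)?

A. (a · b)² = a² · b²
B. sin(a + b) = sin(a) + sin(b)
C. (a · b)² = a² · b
A

A: holds — e.g. at (2, 2), both sides equal 16.
B: fails at (2, 4) — LHS = sin(6) ≈ -0.2794, RHS = sin(4) + sin(2) ≈ 0.1525.
C: fails at (4, 4) — LHS = 256, RHS = 64.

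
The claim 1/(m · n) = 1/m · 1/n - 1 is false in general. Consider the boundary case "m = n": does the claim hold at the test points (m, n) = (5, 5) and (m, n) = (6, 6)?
At (5, 5): LHS = 1/25 ≠ RHS = -24/25
At (6, 6): LHS = 1/36 ≠ RHS = -35/36

Answer: No, fails at both test points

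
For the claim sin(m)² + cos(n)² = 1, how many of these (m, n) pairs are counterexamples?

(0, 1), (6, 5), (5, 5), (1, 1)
Testing each pair:
(0, 1): LHS = cos(1)² ≈ 0.2919, RHS = 1 → counterexample
(6, 5): LHS = sin(6)² + cos(5)² ≈ 0.1585, RHS = 1 → counterexample
(5, 5): LHS = cos(5)² + sin(5)² = 1, RHS = 1 → satisfies claim
(1, 1): LHS = cos(1)² + sin(1)² = 1, RHS = 1 → satisfies claim

That makes 2 counterexamples.

Answer: 2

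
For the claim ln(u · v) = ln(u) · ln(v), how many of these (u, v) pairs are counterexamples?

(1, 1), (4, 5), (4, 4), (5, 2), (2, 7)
4

Testing each pair:
(1, 1): LHS = 0, RHS = 0 → satisfies claim
(4, 5): LHS = ln(20) ≈ 2.996, RHS = ln(4)·ln(5) ≈ 2.231 → counterexample
(4, 4): LHS = ln(16) ≈ 2.773, RHS = ln(4)² ≈ 1.922 → counterexample
(5, 2): LHS = ln(10) ≈ 2.303, RHS = ln(2)·ln(5) ≈ 1.116 → counterexample
(2, 7): LHS = ln(14) ≈ 2.639, RHS = ln(2)·ln(7) ≈ 1.349 → counterexample

That makes 4 counterexamples.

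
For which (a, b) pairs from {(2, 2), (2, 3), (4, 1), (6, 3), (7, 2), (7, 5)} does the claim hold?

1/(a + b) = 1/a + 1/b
Testing each pair:
(2, 2): LHS = 1/4, RHS = 1 → fails
(2, 3): LHS = 1/5, RHS = 5/6 → fails
(4, 1): LHS = 1/5, RHS = 5/4 → fails
(6, 3): LHS = 1/9, RHS = 1/2 → fails
(7, 2): LHS = 1/9, RHS = 9/14 → fails
(7, 5): LHS = 1/12, RHS = 12/35 → fails

No pair satisfies the claim.

Answer: None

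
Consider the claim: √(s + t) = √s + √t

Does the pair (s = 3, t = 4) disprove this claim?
Yes

Substituting s = 3, t = 4:
LHS = √(3 + 4) = √(7) ≈ 2.646
RHS = √3 + √4 = √(3) + 2 ≈ 3.732

Since LHS ≠ RHS, this pair disproves the claim.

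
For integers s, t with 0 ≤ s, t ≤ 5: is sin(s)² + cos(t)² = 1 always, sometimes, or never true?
It holds at (s, t) = (3, 3) (both sides equal 1), but fails at (s, t) = (4, 5) (LHS = cos(5)² + sin(4)² ≈ 0.6532, RHS = 1).

Answer: Sometimes true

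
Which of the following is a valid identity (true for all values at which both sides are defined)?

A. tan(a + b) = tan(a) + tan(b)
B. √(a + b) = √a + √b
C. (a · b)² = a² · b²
C

A: fails at (3, 7) — LHS = tan(10) ≈ 0.6484, RHS = tan(3) + tan(7) ≈ 0.7289.
B: fails at (1, 5) — LHS = √(6) ≈ 2.449, RHS = 1 + √(5) ≈ 3.236.
C: holds — e.g. at (5, 5), both sides equal 625.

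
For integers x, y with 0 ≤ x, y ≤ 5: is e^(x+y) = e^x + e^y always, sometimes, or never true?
Never true

The claim fails for every pair in the range. For instance at (x, y) = (3, 1): LHS = e^4 ≈ 54.6, RHS = e + e^3 ≈ 22.8.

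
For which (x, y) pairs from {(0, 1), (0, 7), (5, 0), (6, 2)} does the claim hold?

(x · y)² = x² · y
(0, 1), (0, 7), (5, 0)

Testing each pair:
(0, 1): LHS = 0, RHS = 0 → holds
(0, 7): LHS = 0, RHS = 0 → holds
(5, 0): LHS = 0, RHS = 0 → holds
(6, 2): LHS = 144, RHS = 72 → fails

3 of 4 pairs satisfy the claim.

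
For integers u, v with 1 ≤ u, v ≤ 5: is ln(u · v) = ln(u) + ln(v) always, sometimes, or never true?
Always true

The identity holds for every pair in the range. For instance at (u, v) = (2, 4): both sides equal ln(8) ≈ 2.079.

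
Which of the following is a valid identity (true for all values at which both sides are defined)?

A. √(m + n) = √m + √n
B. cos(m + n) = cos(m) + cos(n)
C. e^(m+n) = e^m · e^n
A: fails at (2, 2) — LHS = 2, RHS = 2·√(2) ≈ 2.828.
B: fails at (3, 4) — LHS = cos(7) ≈ 0.7539, RHS = cos(3) + cos(4) ≈ -1.644.
C: holds — e.g. at (3, 5), both sides equal e^8 ≈ 2981.

Answer: C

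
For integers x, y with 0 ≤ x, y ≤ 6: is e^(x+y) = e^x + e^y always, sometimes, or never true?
Never true

The claim fails for every pair in the range. For instance at (x, y) = (4, 0): LHS = e^4 ≈ 54.6, RHS = 1 + e^4 ≈ 55.6.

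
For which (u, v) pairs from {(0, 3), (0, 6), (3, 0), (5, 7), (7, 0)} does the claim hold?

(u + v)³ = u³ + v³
(0, 3), (0, 6), (3, 0), (7, 0)

Testing each pair:
(0, 3): LHS = 27, RHS = 27 → holds
(0, 6): LHS = 216, RHS = 216 → holds
(3, 0): LHS = 27, RHS = 27 → holds
(5, 7): LHS = 1728, RHS = 468 → fails
(7, 0): LHS = 343, RHS = 343 → holds

4 of 5 pairs satisfy the claim.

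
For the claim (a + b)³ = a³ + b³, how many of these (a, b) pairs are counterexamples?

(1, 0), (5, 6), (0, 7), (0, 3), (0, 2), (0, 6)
1

Testing each pair:
(1, 0): LHS = 1, RHS = 1 → satisfies claim
(5, 6): LHS = 1331, RHS = 341 → counterexample
(0, 7): LHS = 343, RHS = 343 → satisfies claim
(0, 3): LHS = 27, RHS = 27 → satisfies claim
(0, 2): LHS = 8, RHS = 8 → satisfies claim
(0, 6): LHS = 216, RHS = 216 → satisfies claim

That makes 1 counterexample.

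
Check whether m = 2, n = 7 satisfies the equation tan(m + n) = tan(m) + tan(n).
Fails

Substituting m = 2, n = 7:

LHS = tan(2 + 7) = tan(9) ≈ -0.4523
RHS = tan(2) + tan(7) ≈ -1.314

LHS ≠ RHS, so the equation does not hold at this point.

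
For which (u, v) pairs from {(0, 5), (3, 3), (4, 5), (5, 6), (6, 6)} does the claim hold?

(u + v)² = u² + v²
(0, 5)

Testing each pair:
(0, 5): LHS = 25, RHS = 25 → holds
(3, 3): LHS = 36, RHS = 18 → fails
(4, 5): LHS = 81, RHS = 41 → fails
(5, 6): LHS = 121, RHS = 61 → fails
(6, 6): LHS = 144, RHS = 72 → fails

1 of 5 pairs satisfies the claim.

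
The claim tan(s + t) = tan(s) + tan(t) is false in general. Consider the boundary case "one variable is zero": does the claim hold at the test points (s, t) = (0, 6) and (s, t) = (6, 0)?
Yes, holds at both test points

At (0, 6): LHS = tan(6) ≈ -0.291, RHS = tan(6) ≈ -0.291 → equal
At (6, 0): LHS = tan(6) ≈ -0.291, RHS = tan(6) ≈ -0.291 → equal

So the claim does hold at both of these boundary points, even though it is not an identity.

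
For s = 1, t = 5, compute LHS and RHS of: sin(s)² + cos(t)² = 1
LHS = sin(1)² + cos(5)² ≈ 0.7885
RHS = 1

LHS ≠ RHS (they differ by about 0.2115), so the equation does not hold here.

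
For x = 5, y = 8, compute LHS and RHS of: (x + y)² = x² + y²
LHS = (5 + 8)² = 169
RHS = 5² + 8² = 89

LHS ≠ RHS, so the equation does not hold here.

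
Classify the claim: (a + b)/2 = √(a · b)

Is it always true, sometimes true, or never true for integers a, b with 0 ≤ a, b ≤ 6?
Sometimes true

It holds at (a, b) = (2, 2) (both sides equal 2), but fails at (a, b) = (4, 0) (LHS = 2, RHS = 0).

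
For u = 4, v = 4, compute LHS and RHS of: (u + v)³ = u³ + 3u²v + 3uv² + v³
LHS = (4 + 4)³ = 512
RHS = 4³ + 3·4²·4 + 3·4·4² + 4³ = 512

LHS = RHS: the two sides agree.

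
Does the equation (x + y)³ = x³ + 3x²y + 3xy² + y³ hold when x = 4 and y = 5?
Substituting x = 4, y = 5:

LHS = (4 + 5)³ = 729
RHS = 4³ + 3·4²·5 + 3·4·5² + 5³ = 729

LHS = RHS, so the equation holds at this point.

Answer: Holds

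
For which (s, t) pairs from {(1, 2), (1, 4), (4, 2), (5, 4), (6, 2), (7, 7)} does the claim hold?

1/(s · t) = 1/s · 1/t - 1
Testing each pair:
(1, 2): LHS = 1/2, RHS = -1/2 → fails
(1, 4): LHS = 1/4, RHS = -3/4 → fails
(4, 2): LHS = 1/8, RHS = -7/8 → fails
(5, 4): LHS = 1/20, RHS = -19/20 → fails
(6, 2): LHS = 1/12, RHS = -11/12 → fails
(7, 7): LHS = 1/49, RHS = -48/49 → fails

No pair satisfies the claim.

Answer: None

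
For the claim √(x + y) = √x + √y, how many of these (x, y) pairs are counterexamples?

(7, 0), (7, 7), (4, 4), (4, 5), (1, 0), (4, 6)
Testing each pair:
(7, 0): LHS = √(7) ≈ 2.646, RHS = √(7) ≈ 2.646 → satisfies claim
(7, 7): LHS = √(14) ≈ 3.742, RHS = 2·√(7) ≈ 5.292 → counterexample
(4, 4): LHS = 2·√(2) ≈ 2.828, RHS = 4 → counterexample
(4, 5): LHS = 3, RHS = 2 + √(5) ≈ 4.236 → counterexample
(1, 0): LHS = 1, RHS = 1 → satisfies claim
(4, 6): LHS = √(10) ≈ 3.162, RHS = 2 + √(6) ≈ 4.449 → counterexample

That makes 4 counterexamples.

Answer: 4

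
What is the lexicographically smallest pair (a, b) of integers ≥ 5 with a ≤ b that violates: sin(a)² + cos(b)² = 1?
Substituting (5, 6) into the claim:
LHS = sin(5)² + cos(6)² ≈ 1.841
RHS = 1

Since LHS ≠ RHS, this pair disproves the claim, and no lexicographically smaller pair (a ≤ b, integers ≥ 5) does.

For instance (10, 11) is also a counterexample (LHS = cos(11)² + sin(10)² ≈ 0.296, RHS = 1), but it's lexicographically larger.

Answer: (a, b) = (5, 6)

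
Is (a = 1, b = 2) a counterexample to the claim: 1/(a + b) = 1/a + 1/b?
Substituting a = 1, b = 2:
LHS = 1/(1 + 2) = 1/3
RHS = 1/1 + 1/2 = 3/2

Since LHS ≠ RHS, this pair disproves the claim.

Answer: Yes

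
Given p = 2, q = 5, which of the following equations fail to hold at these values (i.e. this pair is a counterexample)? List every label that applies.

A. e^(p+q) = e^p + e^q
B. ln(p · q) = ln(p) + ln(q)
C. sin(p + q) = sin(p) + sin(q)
A, C

Evaluating each claim at the given values:
A. LHS = e^7 ≈ 1097, RHS = e^2 + e^5 ≈ 155.8 → fails here (LHS ≠ RHS)
B. LHS = ln(10) ≈ 2.303, RHS = ln(2) + ln(5) ≈ 2.303 → holds here (LHS = RHS)
C. LHS = sin(7) ≈ 0.657, RHS = sin(5) + sin(2) ≈ -0.04963 → fails here (LHS ≠ RHS)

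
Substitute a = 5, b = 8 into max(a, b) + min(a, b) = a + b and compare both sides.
LHS = max(5, 8) + min(5, 8) = 13
RHS = 5 + 8 = 13

LHS = RHS: the two sides agree.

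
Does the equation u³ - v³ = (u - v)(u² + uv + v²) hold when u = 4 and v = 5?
Substituting u = 4, v = 5:

LHS = 4³ - 5³ = -61
RHS = (4 - 5)(4² + 4·5 + 5²) = -61

LHS = RHS, so the equation holds at this point.

Answer: Holds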